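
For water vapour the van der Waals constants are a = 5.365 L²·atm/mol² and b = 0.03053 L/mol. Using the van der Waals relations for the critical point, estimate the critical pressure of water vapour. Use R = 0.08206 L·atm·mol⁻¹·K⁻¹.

For a van der Waals gas, P_c = a/(27b²).
P_c = 5.365/(27×(0.03053)²) = 5.365/0.025166 = 213.2 atm

P_c ≈ 213.2 atm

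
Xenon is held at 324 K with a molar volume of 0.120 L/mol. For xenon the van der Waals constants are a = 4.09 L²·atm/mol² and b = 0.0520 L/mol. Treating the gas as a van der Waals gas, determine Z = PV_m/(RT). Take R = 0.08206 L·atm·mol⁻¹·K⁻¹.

Z ≈ 0.4828

P = RT/(V_m − b) − a/V_m² = (0.08206)(324)/(0.120 − 0.0520) − 4.09/(0.120)²
  = 26.587/0.068000 − 284.03 = 390.99 − 284.03 = 106.96 atm
Z = PV_m/(RT) = (106.96)(0.120)/((0.08206)(324)) = 12.835/26.587 = 0.4828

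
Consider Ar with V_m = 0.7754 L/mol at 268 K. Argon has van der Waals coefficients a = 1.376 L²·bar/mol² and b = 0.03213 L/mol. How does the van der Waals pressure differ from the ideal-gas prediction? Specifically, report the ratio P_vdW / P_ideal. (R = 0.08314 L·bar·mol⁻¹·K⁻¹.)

Ideal: P_ideal = RT/V_m = (0.08314)(268)/0.7754 = 28.7355 bar
vdW: P = RT/(V_m − b) − a/V_m² = 22.2815/0.743270 − 1.376/0.601245 = 29.9777 − 2.28858 = 27.6891 bar
Ratio = 27.6891/28.7355 = 0.9636

P_vdW / P_ideal ≈ 0.9636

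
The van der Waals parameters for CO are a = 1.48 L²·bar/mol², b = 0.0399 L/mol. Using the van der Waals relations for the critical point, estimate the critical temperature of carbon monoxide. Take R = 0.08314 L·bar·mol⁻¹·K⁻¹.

For a van der Waals gas, T_c = 8a/(27Rb).
T_c = 8×1.48/(27×0.08314×0.0399) = 11.840/0.089567 = 132.2 K

T_c ≈ 132.2 K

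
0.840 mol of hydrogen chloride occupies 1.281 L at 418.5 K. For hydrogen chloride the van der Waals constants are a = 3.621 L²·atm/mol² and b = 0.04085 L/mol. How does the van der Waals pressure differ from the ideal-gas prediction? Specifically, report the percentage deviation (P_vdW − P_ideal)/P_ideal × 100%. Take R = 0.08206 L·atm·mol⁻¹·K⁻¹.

-4.16 %

Ideal: P_ideal = nRT/V = (0.840)(0.08206)(418.5)/1.281 = 22.5194 atm
vdW: P = nRT/(V − nb) − a n²/V² = 28.8474/1.24669 − 2.55498/1.64096 = 23.1392 − 1.55700 = 21.5822 atm
% deviation = (21.5822 − 22.5194)/22.5194 × 100% = -4.16%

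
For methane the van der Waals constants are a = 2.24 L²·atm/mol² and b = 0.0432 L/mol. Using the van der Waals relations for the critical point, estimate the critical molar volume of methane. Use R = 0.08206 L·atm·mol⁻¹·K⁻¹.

For a van der Waals gas, V_m,c = 3b.
V_m,c = 3×0.0432 = 0.1296 L/mol

V_m,c ≈ 0.1296 L/mol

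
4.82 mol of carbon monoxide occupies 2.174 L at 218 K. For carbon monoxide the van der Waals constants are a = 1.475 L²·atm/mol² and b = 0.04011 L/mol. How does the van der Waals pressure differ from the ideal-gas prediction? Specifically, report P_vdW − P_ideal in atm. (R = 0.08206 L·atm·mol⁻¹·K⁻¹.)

ΔP ≈ -3.379 atm

Ideal: P_ideal = nRT/V = (4.82)(0.08206)(218)/2.174 = 39.6621 atm
vdW: P = nRT/(V − nb) − a n²/V² = 86.2254/1.98067 − 34.2678/4.72628 = 43.5335 − 7.25048 = 36.2830 atm
ΔP = 36.2830 − 39.6621 = -3.379 atm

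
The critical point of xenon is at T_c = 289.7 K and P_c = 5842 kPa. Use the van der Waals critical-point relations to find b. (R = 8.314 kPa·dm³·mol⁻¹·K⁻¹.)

b ≈ 0.05154 dm³/mol

From T_c = 8a/(27Rb) and P_c = a/(27b²): b = R T_c/(8 P_c).
b = (8.314)(289.7)/(8×5842) = 2408.6/46736 = 0.05154 dm³/mol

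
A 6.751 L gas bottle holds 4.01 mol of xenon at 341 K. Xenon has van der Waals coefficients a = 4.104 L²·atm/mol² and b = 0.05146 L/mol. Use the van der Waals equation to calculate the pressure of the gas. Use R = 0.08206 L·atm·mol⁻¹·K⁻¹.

P ≈ 15.70 atm

P = nRT/(V − nb) − a n²/V²
nRT/(V − nb) = (4.01)(0.08206)(341)/(6.751 − 4.01×0.05146) = 112.21/6.5446 = 17.145 atm
a n²/V² = (4.104)(4.01)²/(6.751)² = 1.4480 atm
P = 17.145 − 1.4480 = 15.70 atm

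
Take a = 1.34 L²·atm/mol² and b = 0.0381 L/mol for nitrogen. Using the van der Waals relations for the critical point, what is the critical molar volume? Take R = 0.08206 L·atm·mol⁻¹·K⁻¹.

For a van der Waals gas, V_m,c = 3b.
V_m,c = 3×0.0381 = 0.1143 L/mol

V_m,c ≈ 0.1143 L/mol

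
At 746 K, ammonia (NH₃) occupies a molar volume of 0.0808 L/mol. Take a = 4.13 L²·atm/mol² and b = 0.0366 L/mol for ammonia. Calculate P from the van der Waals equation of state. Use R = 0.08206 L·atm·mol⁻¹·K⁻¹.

P = RT/(V_m − b) − a/V_m²
RT/(V_m − b) = (0.08206)(746)/(0.0808 − 0.0366) = 61.217/0.044200 = 1385.0 atm
a/V_m² = 4.13/(0.0808)² = 632.60 atm
P = 1385.0 − 632.60 = 752.4 atm

P ≈ 752.4 atm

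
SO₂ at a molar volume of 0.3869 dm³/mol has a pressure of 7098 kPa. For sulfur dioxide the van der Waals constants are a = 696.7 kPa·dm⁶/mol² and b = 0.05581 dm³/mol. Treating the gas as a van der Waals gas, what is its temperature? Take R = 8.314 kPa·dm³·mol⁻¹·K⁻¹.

T = (P + a/V_m²)(V_m − b)/R
P + a/V_m² = 7098 + 696.7/(0.3869)² = 11752 kPa
V_m − b = 0.3869 − 0.05581 = 0.33109 dm³/mol
T = (11752)(0.33109)/8.314 = 468.0 K

T ≈ 468.0 K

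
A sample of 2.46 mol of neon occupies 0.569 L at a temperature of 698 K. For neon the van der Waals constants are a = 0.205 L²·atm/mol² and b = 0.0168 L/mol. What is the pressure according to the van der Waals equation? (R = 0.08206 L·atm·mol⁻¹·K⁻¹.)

P ≈ 263.2 atm

P = nRT/(V − nb) − a n²/V²
nRT/(V − nb) = (2.46)(0.08206)(698)/(0.569 − 2.46×0.0168) = 140.90/0.52767 = 267.02 atm
a n²/V² = (0.205)(2.46)²/(0.569)² = 3.8318 atm
P = 267.02 − 3.8318 = 263.2 atm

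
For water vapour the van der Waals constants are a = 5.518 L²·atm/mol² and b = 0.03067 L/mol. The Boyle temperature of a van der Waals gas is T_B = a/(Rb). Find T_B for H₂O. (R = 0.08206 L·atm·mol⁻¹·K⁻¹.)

For a van der Waals gas the second virial coefficient B₂ = b − a/(RT) vanishes at T_B = a/(Rb).
T_B = 5.518/(0.08206×0.03067) = 5.518/0.0025168 = 2192 K

T_B ≈ 2192 K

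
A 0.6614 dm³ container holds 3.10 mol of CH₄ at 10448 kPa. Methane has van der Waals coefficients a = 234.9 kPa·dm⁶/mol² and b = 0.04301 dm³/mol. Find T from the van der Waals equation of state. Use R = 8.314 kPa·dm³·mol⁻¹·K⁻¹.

T = (P + a n²/V²)(V − nb)/(nR)
P + a n²/V² = 10448 + (234.9)(3.10)²/(0.6614)² = 15608 kPa
V − nb = 0.6614 − (3.10)(0.04301) = 0.52807 dm³
T = (15608)(0.52807)/((3.10)(8.314)) = 319.8 K

T ≈ 319.8 K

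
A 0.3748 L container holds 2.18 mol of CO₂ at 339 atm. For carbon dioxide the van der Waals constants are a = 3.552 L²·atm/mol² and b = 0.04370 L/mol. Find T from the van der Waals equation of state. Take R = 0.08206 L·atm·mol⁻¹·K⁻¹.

T ≈ 717.5 K

T = (P + a n²/V²)(V − nb)/(nR)
P + a n²/V² = 339 + (3.552)(2.18)²/(0.3748)² = 459.17 atm
V − nb = 0.3748 − (2.18)(0.04370) = 0.27953 L
T = (459.17)(0.27953)/((2.18)(0.08206)) = 717.5 K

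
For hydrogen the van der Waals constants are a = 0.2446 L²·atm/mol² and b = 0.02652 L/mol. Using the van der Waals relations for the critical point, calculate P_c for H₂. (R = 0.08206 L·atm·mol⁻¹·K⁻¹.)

For a van der Waals gas, P_c = a/(27b²).
P_c = 0.2446/(27×(0.02652)²) = 0.2446/0.018989 = 12.88 atm

P_c ≈ 12.88 atm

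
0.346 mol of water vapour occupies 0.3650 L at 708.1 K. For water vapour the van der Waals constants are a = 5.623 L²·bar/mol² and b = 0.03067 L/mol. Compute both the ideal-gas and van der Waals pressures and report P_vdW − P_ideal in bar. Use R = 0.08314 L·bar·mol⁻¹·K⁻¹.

Ideal: P_ideal = nRT/V = (0.346)(0.08314)(708.1)/0.3650 = 55.8069 bar
vdW: P = nRT/(V − nb) − a n²/V² = 20.3695/0.354388 − 0.673163/0.133225 = 57.4780 − 5.05283 = 52.4252 bar
ΔP = 52.4252 − 55.8069 = -3.382 bar

ΔP ≈ -3.382 bar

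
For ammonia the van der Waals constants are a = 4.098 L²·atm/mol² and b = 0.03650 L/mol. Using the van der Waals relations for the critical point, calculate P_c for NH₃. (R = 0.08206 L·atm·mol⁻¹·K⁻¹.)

For a van der Waals gas, P_c = a/(27b²).
P_c = 4.098/(27×(0.03650)²) = 4.098/0.035971 = 113.9 atm

P_c ≈ 113.9 atm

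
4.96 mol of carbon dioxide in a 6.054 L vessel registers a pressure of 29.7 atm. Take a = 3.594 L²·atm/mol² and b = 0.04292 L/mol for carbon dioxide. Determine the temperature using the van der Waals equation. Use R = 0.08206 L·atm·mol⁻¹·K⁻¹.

T ≈ 460.8 K

T = (P + a n²/V²)(V − nb)/(nR)
P + a n²/V² = 29.7 + (3.594)(4.96)²/(6.054)² = 32.112 atm
V − nb = 6.054 − (4.96)(0.04292) = 5.8411 L
T = (32.112)(5.8411)/((4.96)(0.08206)) = 460.8 K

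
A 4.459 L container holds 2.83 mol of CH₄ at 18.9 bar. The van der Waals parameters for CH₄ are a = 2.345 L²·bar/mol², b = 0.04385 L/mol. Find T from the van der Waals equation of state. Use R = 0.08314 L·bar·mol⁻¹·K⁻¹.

T ≈ 365.6 K

T = (P + a n²/V²)(V − nb)/(nR)
P + a n²/V² = 18.9 + (2.345)(2.83)²/(4.459)² = 19.845 bar
V − nb = 4.459 − (2.83)(0.04385) = 4.3349 L
T = (19.845)(4.3349)/((2.83)(0.08314)) = 365.6 K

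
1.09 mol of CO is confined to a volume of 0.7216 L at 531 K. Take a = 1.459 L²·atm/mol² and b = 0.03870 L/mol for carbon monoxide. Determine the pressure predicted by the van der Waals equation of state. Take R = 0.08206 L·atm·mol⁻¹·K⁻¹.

P = nRT/(V − nb) − a n²/V²
nRT/(V − nb) = (1.09)(0.08206)(531)/(0.7216 − 1.09×0.03870) = 47.496/0.67942 = 69.907 atm
a n²/V² = (1.459)(1.09)²/(0.7216)² = 3.3290 atm
P = 69.907 − 3.3290 = 66.58 atm

P ≈ 66.58 atm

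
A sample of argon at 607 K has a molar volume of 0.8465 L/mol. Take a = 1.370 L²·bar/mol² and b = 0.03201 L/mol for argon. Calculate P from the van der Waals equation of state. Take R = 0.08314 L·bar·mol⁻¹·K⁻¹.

P = RT/(V_m − b) − a/V_m²
RT/(V_m − b) = (0.08314)(607)/(0.8465 − 0.03201) = 50.466/0.81449 = 61.960 bar
a/V_m² = 1.370/(0.8465)² = 1.9119 bar
P = 61.960 − 1.9119 = 60.05 bar

P ≈ 60.05 bar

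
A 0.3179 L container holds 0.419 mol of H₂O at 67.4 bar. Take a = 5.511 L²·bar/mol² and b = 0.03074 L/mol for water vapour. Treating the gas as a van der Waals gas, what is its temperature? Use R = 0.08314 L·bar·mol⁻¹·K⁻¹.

T ≈ 674.0 K

T = (P + a n²/V²)(V − nb)/(nR)
P + a n²/V² = 67.4 + (5.511)(0.419)²/(0.3179)² = 76.974 bar
V − nb = 0.3179 − (0.419)(0.03074) = 0.30502 L
T = (76.974)(0.30502)/((0.419)(0.08314)) = 674.0 K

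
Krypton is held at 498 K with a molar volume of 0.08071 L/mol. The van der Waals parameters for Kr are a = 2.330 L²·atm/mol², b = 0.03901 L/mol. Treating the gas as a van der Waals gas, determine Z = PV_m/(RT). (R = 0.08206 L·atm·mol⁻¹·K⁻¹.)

P = RT/(V_m − b) − a/V_m² = (0.08206)(498)/(0.08071 − 0.03901) − 2.330/(0.08071)²
  = 40.866/0.041700 − 357.69 = 980.00 − 357.69 = 622.31 atm
Z = PV_m/(RT) = (622.31)(0.08071)/((0.08206)(498)) = 50.227/40.866 = 1.229

Z ≈ 1.229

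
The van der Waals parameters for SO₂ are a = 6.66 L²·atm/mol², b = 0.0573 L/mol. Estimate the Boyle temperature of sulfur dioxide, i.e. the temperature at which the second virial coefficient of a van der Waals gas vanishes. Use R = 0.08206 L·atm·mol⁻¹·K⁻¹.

T_B ≈ 1416 K

For a van der Waals gas the second virial coefficient B₂ = b − a/(RT) vanishes at T_B = a/(Rb).
T_B = 6.66/(0.08206×0.0573) = 6.66/0.0047020 = 1416 K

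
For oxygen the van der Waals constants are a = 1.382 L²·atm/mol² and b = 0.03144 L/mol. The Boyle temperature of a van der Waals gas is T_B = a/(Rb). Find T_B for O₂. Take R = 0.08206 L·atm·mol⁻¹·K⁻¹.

For a van der Waals gas the second virial coefficient B₂ = b − a/(RT) vanishes at T_B = a/(Rb).
T_B = 1.382/(0.08206×0.03144) = 1.382/0.0025800 = 535.7 K

T_B ≈ 535.7 K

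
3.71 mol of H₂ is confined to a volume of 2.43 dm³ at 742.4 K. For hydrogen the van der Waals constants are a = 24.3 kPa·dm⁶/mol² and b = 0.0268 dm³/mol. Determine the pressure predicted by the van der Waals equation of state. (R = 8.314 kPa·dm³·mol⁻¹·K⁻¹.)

P = nRT/(V − nb) − a n²/V²
nRT/(V − nb) = (3.71)(8.314)(742.4)/(2.43 − 3.71×0.0268) = 22899/2.3306 = 9825.4 kPa
a n²/V² = (24.3)(3.71)²/(2.43)² = 56.642 kPa
P = 9825.4 − 56.642 = 9769 kPa

P ≈ 9769 kPa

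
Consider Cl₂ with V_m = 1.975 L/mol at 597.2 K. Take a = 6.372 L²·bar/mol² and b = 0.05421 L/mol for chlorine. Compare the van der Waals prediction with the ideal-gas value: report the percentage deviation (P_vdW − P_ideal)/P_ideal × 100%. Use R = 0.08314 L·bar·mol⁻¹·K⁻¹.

Ideal: P_ideal = RT/V_m = (0.08314)(597.2)/1.975 = 25.1399 bar
vdW: P = RT/(V_m − b) − a/V_m² = 49.6512/1.92079 − 6.372/3.90063 = 25.8494 − 1.63358 = 24.2158 bar
% deviation = (24.2158 − 25.1399)/25.1399 × 100% = -3.68%

-3.68 %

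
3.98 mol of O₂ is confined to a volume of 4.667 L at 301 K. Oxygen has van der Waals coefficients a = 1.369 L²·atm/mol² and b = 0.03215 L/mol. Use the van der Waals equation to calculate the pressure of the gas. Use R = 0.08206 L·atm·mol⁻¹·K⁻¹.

P ≈ 20.66 atm

P = nRT/(V − nb) − a n²/V²
nRT/(V − nb) = (3.98)(0.08206)(301)/(4.667 − 3.98×0.03215) = 98.306/4.5390 = 21.658 atm
a n²/V² = (1.369)(3.98)²/(4.667)² = 0.99562 atm
P = 21.658 − 0.99562 = 20.66 atm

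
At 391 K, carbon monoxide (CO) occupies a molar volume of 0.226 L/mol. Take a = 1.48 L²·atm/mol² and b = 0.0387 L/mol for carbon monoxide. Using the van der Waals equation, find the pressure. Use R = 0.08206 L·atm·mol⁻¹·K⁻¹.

P ≈ 142.3 atm

P = RT/(V_m − b) − a/V_m²
RT/(V_m − b) = (0.08206)(391)/(0.226 − 0.0387) = 32.085/0.18730 = 171.30 atm
a/V_m² = 1.48/(0.226)² = 28.976 atm
P = 171.30 − 28.976 = 142.3 atm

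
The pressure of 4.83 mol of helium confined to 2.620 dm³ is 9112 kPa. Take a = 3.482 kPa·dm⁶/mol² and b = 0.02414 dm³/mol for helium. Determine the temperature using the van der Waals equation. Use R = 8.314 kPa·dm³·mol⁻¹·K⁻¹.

T = (P + a n²/V²)(V − nb)/(nR)
P + a n²/V² = 9112 + (3.482)(4.83)²/(2.620)² = 9123.8 kPa
V − nb = 2.620 − (4.83)(0.02414) = 2.5034 dm³
T = (9123.8)(2.5034)/((4.83)(8.314)) = 568.8 K

T ≈ 568.8 K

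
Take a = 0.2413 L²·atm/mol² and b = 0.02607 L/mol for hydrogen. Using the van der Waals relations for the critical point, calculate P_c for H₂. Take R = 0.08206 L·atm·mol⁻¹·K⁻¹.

P_c ≈ 13.15 atm

For a van der Waals gas, P_c = a/(27b²).
P_c = 0.2413/(27×(0.02607)²) = 0.2413/0.018350 = 13.15 atm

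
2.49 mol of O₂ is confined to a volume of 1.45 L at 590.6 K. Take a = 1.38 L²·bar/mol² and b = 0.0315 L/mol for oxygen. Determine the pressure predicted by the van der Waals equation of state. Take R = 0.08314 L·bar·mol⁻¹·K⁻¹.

P ≈ 85.07 bar

P = nRT/(V − nb) − a n²/V²
nRT/(V − nb) = (2.49)(0.08314)(590.6)/(1.45 − 2.49×0.0315) = 122.27/1.3716 = 89.144 bar
a n²/V² = (1.38)(2.49)²/(1.45)² = 4.0695 bar
P = 89.144 − 4.0695 = 85.07 bar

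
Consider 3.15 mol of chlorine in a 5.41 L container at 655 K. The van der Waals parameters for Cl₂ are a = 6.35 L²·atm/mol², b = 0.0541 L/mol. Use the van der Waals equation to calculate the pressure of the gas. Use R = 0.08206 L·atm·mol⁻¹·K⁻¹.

P ≈ 30.16 atm

P = nRT/(V − nb) − a n²/V²
nRT/(V − nb) = (3.15)(0.08206)(655)/(5.41 − 3.15×0.0541) = 169.31/5.2396 = 32.314 atm
a n²/V² = (6.35)(3.15)²/(5.41)² = 2.1528 atm
P = 32.314 − 2.1528 = 30.16 atm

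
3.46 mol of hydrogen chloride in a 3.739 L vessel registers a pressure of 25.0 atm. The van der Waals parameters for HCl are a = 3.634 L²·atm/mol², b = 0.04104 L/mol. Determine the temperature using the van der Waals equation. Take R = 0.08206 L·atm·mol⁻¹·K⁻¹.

T = (P + a n²/V²)(V − nb)/(nR)
P + a n²/V² = 25.0 + (3.634)(3.46)²/(3.739)² = 28.112 atm
V − nb = 3.739 − (3.46)(0.04104) = 3.5970 L
T = (28.112)(3.5970)/((3.46)(0.08206)) = 356.1 K

T ≈ 356.1 K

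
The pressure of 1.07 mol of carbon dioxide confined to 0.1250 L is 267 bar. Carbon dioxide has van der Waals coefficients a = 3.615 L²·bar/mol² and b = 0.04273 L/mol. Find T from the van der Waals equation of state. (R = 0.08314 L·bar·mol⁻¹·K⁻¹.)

T ≈ 474.0 K

T = (P + a n²/V²)(V − nb)/(nR)
P + a n²/V² = 267 + (3.615)(1.07)²/(0.1250)² = 531.88 bar
V − nb = 0.1250 − (1.07)(0.04273) = 0.079279 L
T = (531.88)(0.079279)/((1.07)(0.08314)) = 474.0 K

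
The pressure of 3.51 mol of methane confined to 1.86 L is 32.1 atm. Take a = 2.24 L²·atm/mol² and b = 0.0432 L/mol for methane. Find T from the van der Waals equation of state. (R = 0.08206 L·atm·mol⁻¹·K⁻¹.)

T ≈ 237.7 K

T = (P + a n²/V²)(V − nb)/(nR)
P + a n²/V² = 32.1 + (2.24)(3.51)²/(1.86)² = 40.077 atm
V − nb = 1.86 − (3.51)(0.0432) = 1.7084 L
T = (40.077)(1.7084)/((3.51)(0.08206)) = 237.7 K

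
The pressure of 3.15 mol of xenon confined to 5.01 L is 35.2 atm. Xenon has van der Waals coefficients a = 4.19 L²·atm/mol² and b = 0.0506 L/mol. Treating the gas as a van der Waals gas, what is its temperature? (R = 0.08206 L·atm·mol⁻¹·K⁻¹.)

T = (P + a n²/V²)(V − nb)/(nR)
P + a n²/V² = 35.2 + (4.19)(3.15)²/(5.01)² = 36.856 atm
V − nb = 5.01 − (3.15)(0.0506) = 4.8506 L
T = (36.856)(4.8506)/((3.15)(0.08206)) = 691.6 K

T ≈ 691.6 K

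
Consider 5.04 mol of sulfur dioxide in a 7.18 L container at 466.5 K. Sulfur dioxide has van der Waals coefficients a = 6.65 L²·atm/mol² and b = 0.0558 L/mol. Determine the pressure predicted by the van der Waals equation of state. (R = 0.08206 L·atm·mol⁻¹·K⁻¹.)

P = nRT/(V − nb) − a n²/V²
nRT/(V − nb) = (5.04)(0.08206)(466.5)/(7.18 − 5.04×0.0558) = 192.94/6.8988 = 27.967 atm
a n²/V² = (6.65)(5.04)²/(7.18)² = 3.2767 atm
P = 27.967 − 3.2767 = 24.69 atm

P ≈ 24.69 atm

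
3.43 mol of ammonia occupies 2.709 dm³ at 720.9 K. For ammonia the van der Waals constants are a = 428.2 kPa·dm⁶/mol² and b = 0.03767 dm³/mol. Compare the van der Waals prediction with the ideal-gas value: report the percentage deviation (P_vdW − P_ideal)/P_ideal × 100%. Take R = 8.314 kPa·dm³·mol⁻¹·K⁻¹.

-4.04 %

Ideal: P_ideal = nRT/V = (3.43)(8.314)(720.9)/2.709 = 7588.75 kPa
vdW: P = nRT/(V − nb) − a n²/V² = 20557.9/2.57979 − 5037.73/7.33868 = 7968.83 − 686.463 = 7282.37 kPa
% deviation = (7282.37 − 7588.75)/7588.75 × 100% = -4.04%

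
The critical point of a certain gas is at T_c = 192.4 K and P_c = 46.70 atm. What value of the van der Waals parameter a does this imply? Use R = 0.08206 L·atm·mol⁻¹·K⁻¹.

From T_c = 8a/(27Rb) and P_c = a/(27b²): a = 27 R² T_c²/(64 P_c).
a = 27×(0.08206)²×(192.4)²/(64×46.70) = 6730.3/2988.8 = 2.252 L²·atm/mol²

a ≈ 2.252 L²·atm/mol²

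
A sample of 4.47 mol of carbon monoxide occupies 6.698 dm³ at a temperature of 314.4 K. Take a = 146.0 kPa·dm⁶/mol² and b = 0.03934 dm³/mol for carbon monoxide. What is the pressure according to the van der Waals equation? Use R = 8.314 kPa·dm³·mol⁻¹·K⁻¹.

P = nRT/(V − nb) − a n²/V²
nRT/(V − nb) = (4.47)(8.314)(314.4)/(6.698 − 4.47×0.03934) = 11684/6.5222 = 1791.4 kPa
a n²/V² = (146.0)(4.47)²/(6.698)² = 65.025 kPa
P = 1791.4 − 65.025 = 1726 kPa

P ≈ 1726 kPa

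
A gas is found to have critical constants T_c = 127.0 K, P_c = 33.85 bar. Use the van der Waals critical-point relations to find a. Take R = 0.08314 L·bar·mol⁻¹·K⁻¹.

a ≈ 1.389 L²·bar/mol²

From T_c = 8a/(27Rb) and P_c = a/(27b²): a = 27 R² T_c²/(64 P_c).
a = 27×(0.08314)²×(127.0)²/(64×33.85) = 3010.2/2166.4 = 1.389 L²·bar/mol²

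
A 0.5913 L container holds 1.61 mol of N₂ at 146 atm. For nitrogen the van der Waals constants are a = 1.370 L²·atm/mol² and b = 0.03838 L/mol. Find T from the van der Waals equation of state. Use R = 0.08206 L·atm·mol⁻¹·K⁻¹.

T = (P + a n²/V²)(V − nb)/(nR)
P + a n²/V² = 146 + (1.370)(1.61)²/(0.5913)² = 156.16 atm
V − nb = 0.5913 − (1.61)(0.03838) = 0.52951 L
T = (156.16)(0.52951)/((1.61)(0.08206)) = 625.9 K

T ≈ 625.9 K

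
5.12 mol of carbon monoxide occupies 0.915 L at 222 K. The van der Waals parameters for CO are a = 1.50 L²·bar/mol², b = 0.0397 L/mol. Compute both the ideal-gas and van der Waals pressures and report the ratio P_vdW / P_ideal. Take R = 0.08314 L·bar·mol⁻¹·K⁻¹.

Ideal: P_ideal = nRT/V = (5.12)(0.08314)(222)/0.915 = 103.279 bar
vdW: P = nRT/(V − nb) − a n²/V² = 94.5002/0.711736 − 39.3216/0.837225 = 132.774 − 46.9666 = 85.807 bar
Ratio = 85.807/103.279 = 0.8308

P_vdW / P_ideal ≈ 0.8308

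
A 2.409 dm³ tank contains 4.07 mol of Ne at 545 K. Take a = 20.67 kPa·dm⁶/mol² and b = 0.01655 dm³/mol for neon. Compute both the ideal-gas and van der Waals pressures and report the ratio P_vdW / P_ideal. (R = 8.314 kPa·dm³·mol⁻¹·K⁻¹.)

P_vdW / P_ideal ≈ 1.021

Ideal: P_ideal = nRT/V = (4.07)(8.314)(545)/2.409 = 7655.33 kPa
vdW: P = nRT/(V − nb) − a n²/V² = 18441.7/2.34164 − 342.396/5.80328 = 7875.55 − 59.0004 = 7816.55 kPa
Ratio = 7816.55/7655.33 = 1.021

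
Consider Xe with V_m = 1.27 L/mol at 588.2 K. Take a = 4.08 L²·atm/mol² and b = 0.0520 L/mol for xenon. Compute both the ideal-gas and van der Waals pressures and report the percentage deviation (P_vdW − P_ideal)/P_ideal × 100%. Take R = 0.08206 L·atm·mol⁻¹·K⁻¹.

-2.39 %

Ideal: P_ideal = RT/V_m = (0.08206)(588.2)/1.27 = 38.0061 atm
vdW: P = RT/(V_m − b) − a/V_m² = 48.2677/1.21800 − 4.08/1.61290 = 39.6287 − 2.52961 = 37.0991 atm
% deviation = (37.0991 − 38.0061)/38.0061 × 100% = -2.39%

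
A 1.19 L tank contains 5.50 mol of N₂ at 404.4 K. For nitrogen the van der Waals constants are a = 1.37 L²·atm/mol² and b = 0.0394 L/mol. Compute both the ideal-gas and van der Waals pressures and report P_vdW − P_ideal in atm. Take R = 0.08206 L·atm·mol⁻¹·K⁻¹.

Ideal: P_ideal = nRT/V = (5.50)(0.08206)(404.4)/1.19 = 153.376 atm
vdW: P = nRT/(V − nb) − a n²/V² = 182.518/0.973300 − 41.4425/1.41610 = 187.525 − 29.2652 = 158.260 atm
ΔP = 158.260 − 153.376 = 4.88 atm

ΔP ≈ 4.88 atm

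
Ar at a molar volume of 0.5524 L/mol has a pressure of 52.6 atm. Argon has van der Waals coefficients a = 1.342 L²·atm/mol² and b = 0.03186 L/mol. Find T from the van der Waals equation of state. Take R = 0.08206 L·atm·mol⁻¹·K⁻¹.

T = (P + a/V_m²)(V_m − b)/R
P + a/V_m² = 52.6 + 1.342/(0.5524)² = 56.998 atm
V_m − b = 0.5524 − 0.03186 = 0.52054 L/mol
T = (56.998)(0.52054)/0.08206 = 361.6 K

T ≈ 361.6 K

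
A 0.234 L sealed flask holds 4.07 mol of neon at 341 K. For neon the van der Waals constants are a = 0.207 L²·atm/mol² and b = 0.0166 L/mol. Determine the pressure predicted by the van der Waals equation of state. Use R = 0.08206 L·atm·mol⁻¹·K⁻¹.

P ≈ 621.6 atm

P = nRT/(V − nb) − a n²/V²
nRT/(V − nb) = (4.07)(0.08206)(341)/(0.234 − 4.07×0.0166) = 113.89/0.16644 = 684.27 atm
a n²/V² = (0.207)(4.07)²/(0.234)² = 62.622 atm
P = 684.27 − 62.622 = 621.6 atm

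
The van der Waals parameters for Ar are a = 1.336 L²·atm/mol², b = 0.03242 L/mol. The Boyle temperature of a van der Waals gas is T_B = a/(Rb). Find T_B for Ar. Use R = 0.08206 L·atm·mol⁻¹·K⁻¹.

For a van der Waals gas the second virial coefficient B₂ = b − a/(RT) vanishes at T_B = a/(Rb).
T_B = 1.336/(0.08206×0.03242) = 1.336/0.0026604 = 502.2 K

T_B ≈ 502.2 K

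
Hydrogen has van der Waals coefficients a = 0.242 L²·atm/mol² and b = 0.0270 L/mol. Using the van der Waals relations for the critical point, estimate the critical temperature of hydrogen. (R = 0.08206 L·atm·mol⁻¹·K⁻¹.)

T_c ≈ 32.36 K

For a van der Waals gas, T_c = 8a/(27Rb).
T_c = 8×0.242/(27×0.08206×0.0270) = 1.9360/0.059822 = 32.36 K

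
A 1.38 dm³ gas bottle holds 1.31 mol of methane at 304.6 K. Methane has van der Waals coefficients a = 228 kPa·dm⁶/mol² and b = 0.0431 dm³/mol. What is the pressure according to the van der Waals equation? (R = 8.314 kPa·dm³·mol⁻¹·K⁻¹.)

P ≈ 2301 kPa

P = nRT/(V − nb) − a n²/V²
nRT/(V − nb) = (1.31)(8.314)(304.6)/(1.38 − 1.31×0.0431) = 3317.5/1.3235 = 2506.6 kPa
a n²/V² = (228)(1.31)²/(1.38)² = 205.46 kPa
P = 2506.6 − 205.46 = 2301 kPa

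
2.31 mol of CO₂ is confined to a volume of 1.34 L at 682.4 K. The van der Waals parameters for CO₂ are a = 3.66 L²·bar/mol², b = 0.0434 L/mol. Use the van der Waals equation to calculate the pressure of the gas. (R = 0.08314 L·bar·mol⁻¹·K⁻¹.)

P ≈ 94.84 bar

P = nRT/(V − nb) − a n²/V²
nRT/(V − nb) = (2.31)(0.08314)(682.4)/(1.34 − 2.31×0.0434) = 131.06/1.2397 = 105.72 bar
a n²/V² = (3.66)(2.31)²/(1.34)² = 10.877 bar
P = 105.72 − 10.877 = 94.84 bar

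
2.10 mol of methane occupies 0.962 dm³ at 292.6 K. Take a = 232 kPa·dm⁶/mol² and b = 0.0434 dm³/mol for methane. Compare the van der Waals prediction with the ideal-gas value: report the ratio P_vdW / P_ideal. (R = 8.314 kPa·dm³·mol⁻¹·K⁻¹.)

Ideal: P_ideal = nRT/V = (2.10)(8.314)(292.6)/0.962 = 5310.42 kPa
vdW: P = nRT/(V − nb) − a n²/V² = 5108.62/0.870860 − 1023.12/0.925444 = 5866.18 − 1105.55 = 4760.63 kPa
Ratio = 4760.63/5310.42 = 0.8965

P_vdW / P_ideal ≈ 0.8965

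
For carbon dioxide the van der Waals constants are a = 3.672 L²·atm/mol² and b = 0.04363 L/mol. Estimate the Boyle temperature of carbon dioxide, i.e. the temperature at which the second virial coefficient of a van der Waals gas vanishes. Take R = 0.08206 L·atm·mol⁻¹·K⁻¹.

For a van der Waals gas the second virial coefficient B₂ = b − a/(RT) vanishes at T_B = a/(Rb).
T_B = 3.672/(0.08206×0.04363) = 3.672/0.0035803 = 1026 K

T_B ≈ 1026 K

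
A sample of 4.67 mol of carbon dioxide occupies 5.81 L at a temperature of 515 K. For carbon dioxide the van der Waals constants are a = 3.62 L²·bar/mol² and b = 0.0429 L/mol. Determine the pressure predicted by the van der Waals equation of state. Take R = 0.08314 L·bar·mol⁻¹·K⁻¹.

P = nRT/(V − nb) − a n²/V²
nRT/(V − nb) = (4.67)(0.08314)(515)/(5.81 − 4.67×0.0429) = 199.96/5.6097 = 35.645 bar
a n²/V² = (3.62)(4.67)²/(5.81)² = 2.3388 bar
P = 35.645 − 2.3388 = 33.31 bar

P ≈ 33.31 bar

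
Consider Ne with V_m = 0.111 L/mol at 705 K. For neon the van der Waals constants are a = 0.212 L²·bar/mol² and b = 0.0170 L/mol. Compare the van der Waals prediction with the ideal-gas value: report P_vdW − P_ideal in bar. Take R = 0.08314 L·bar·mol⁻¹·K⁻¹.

Ideal: P_ideal = RT/V_m = (0.08314)(705)/0.111 = 528.051 bar
vdW: P = RT/(V_m − b) − a/V_m² = 58.6137/0.0940000 − 0.212/0.0123210 = 623.550 − 17.2064 = 606.344 bar
ΔP = 606.344 − 528.051 = 78.29 bar

ΔP ≈ 78.29 bar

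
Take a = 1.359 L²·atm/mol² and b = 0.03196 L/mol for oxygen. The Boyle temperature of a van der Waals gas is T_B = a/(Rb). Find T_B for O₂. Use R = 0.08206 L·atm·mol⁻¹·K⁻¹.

For a van der Waals gas the second virial coefficient B₂ = b − a/(RT) vanishes at T_B = a/(Rb).
T_B = 1.359/(0.08206×0.03196) = 1.359/0.0026226 = 518.2 K

T_B ≈ 518.2 K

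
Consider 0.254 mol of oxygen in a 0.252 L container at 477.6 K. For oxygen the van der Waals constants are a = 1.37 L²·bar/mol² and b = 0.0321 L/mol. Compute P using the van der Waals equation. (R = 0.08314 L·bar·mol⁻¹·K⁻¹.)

P ≈ 39.97 bar

P = nRT/(V − nb) − a n²/V²
nRT/(V − nb) = (0.254)(0.08314)(477.6)/(0.252 − 0.254×0.0321) = 10.086/0.24385 = 41.361 bar
a n²/V² = (1.37)(0.254)²/(0.252)² = 1.3918 bar
P = 41.361 − 1.3918 = 39.97 bar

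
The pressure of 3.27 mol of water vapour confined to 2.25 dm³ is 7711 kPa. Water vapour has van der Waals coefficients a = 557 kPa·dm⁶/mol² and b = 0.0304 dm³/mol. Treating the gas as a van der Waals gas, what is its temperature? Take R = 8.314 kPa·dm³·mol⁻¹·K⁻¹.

T ≈ 703.0 K

T = (P + a n²/V²)(V − nb)/(nR)
P + a n²/V² = 7711 + (557)(3.27)²/(2.25)² = 8887.5 kPa
V − nb = 2.25 − (3.27)(0.0304) = 2.1506 dm³
T = (8887.5)(2.1506)/((3.27)(8.314)) = 703.0 K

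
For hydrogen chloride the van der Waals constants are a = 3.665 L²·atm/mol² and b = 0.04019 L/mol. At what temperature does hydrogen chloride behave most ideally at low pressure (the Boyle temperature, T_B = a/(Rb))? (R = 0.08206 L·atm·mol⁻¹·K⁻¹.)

T_B ≈ 1111 K

For a van der Waals gas the second virial coefficient B₂ = b − a/(RT) vanishes at T_B = a/(Rb).
T_B = 3.665/(0.08206×0.04019) = 3.665/0.0032980 = 1111 K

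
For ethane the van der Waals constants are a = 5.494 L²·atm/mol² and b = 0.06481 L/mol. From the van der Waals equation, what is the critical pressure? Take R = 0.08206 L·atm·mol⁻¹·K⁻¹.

P_c ≈ 48.44 atm

For a van der Waals gas, P_c = a/(27b²).
P_c = 5.494/(27×(0.06481)²) = 5.494/0.11341 = 48.44 atm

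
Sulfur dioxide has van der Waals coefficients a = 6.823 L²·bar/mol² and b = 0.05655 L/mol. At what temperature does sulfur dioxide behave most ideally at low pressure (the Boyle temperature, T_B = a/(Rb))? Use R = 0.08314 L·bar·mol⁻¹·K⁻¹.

For a van der Waals gas the second virial coefficient B₂ = b − a/(RT) vanishes at T_B = a/(Rb).
T_B = 6.823/(0.08314×0.05655) = 6.823/0.0047016 = 1451 K

T_B ≈ 1451 K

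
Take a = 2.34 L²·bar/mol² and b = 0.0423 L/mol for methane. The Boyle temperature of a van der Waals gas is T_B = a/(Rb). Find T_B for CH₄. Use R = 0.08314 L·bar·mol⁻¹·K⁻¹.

T_B ≈ 665.4 K

For a van der Waals gas the second virial coefficient B₂ = b − a/(RT) vanishes at T_B = a/(Rb).
T_B = 2.34/(0.08314×0.0423) = 2.34/0.0035168 = 665.4 K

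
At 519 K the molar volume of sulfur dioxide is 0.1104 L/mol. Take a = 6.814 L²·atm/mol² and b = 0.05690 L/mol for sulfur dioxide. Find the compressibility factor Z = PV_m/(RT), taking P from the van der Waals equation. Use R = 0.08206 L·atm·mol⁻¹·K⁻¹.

Z ≈ 0.6143

P = RT/(V_m − b) − a/V_m² = (0.08206)(519)/(0.1104 − 0.05690) − 6.814/(0.1104)²
  = 42.589/0.053500 − 559.07 = 796.06 − 559.07 = 236.99 atm
Z = PV_m/(RT) = (236.99)(0.1104)/((0.08206)(519)) = 26.164/42.589 = 0.6143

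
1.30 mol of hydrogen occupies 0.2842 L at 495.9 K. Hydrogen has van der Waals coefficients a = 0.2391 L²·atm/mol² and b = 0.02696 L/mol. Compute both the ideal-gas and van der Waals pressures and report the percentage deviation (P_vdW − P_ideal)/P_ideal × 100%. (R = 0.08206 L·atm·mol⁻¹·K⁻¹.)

11.38 %

Ideal: P_ideal = nRT/V = (1.30)(0.08206)(495.9)/0.2842 = 186.142 atm
vdW: P = nRT/(V − nb) − a n²/V² = 52.9016/0.249152 − 0.404079/0.0807696 = 212.327 − 5.00286 = 207.324 atm
% deviation = (207.324 − 186.142)/186.142 × 100% = 11.38%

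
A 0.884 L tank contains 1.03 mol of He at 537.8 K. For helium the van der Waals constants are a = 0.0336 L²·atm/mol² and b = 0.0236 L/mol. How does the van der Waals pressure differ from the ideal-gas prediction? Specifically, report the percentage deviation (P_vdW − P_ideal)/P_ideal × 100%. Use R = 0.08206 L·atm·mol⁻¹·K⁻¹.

2.74 %

Ideal: P_ideal = nRT/V = (1.03)(0.08206)(537.8)/0.884 = 51.4206 atm
vdW: P = nRT/(V − nb) − a n²/V² = 45.4558/0.859692 − 0.0356462/0.781456 = 52.8745 − 0.0456151 = 52.8289 atm
% deviation = (52.8289 − 51.4206)/51.4206 × 100% = 2.74%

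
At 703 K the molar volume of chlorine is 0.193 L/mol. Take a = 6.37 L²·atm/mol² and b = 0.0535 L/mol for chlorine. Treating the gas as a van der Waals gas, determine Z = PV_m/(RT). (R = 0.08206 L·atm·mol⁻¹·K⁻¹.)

Z ≈ 0.8114

P = RT/(V_m − b) − a/V_m² = (0.08206)(703)/(0.193 − 0.0535) − 6.37/(0.193)²
  = 57.688/0.13950 − 171.01 = 413.53 − 171.01 = 242.52 atm
Z = PV_m/(RT) = (242.52)(0.193)/((0.08206)(703)) = 46.806/57.688 = 0.8114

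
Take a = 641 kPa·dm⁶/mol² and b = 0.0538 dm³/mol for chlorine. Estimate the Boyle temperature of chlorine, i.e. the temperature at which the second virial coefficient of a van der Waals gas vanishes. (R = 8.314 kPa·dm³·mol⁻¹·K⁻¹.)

T_B ≈ 1433 K

For a van der Waals gas the second virial coefficient B₂ = b − a/(RT) vanishes at T_B = a/(Rb).
T_B = 641/(8.314×0.0538) = 641/0.44729 = 1433 K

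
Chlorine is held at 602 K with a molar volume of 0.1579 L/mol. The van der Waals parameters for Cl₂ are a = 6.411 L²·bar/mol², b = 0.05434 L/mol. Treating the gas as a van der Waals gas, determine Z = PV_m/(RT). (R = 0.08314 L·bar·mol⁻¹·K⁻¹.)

P = RT/(V_m − b) − a/V_m² = (0.08314)(602)/(0.1579 − 0.05434) − 6.411/(0.1579)²
  = 50.050/0.10356 − 257.14 = 483.29 − 257.14 = 226.15 bar
Z = PV_m/(RT) = (226.15)(0.1579)/((0.08314)(602)) = 35.709/50.050 = 0.7135

Z ≈ 0.7135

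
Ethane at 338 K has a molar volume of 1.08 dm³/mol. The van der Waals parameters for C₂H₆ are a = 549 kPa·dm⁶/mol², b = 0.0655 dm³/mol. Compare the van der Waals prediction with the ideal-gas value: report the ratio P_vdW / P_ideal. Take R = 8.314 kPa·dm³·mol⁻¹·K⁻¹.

Ideal: P_ideal = RT/V_m = (8.314)(338)/1.08 = 2601.97 kPa
vdW: P = RT/(V_m − b) − a/V_m² = 2810.13/1.01450 − 549/1.16640 = 2769.97 − 470.679 = 2299.29 kPa
Ratio = 2299.29/2601.97 = 0.8837

P_vdW / P_ideal ≈ 0.8837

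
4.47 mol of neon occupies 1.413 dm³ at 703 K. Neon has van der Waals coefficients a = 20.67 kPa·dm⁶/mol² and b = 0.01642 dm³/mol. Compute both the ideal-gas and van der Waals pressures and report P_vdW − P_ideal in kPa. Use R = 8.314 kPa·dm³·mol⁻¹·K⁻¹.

Ideal: P_ideal = nRT/V = (4.47)(8.314)(703)/1.413 = 18489.7 kPa
vdW: P = nRT/(V − nb) − a n²/V² = 26126.0/1.33960 − 413.005/1.99657 = 19502.8 − 206.857 = 19295.9 kPa
ΔP = 19295.9 − 18489.7 = 806 kPa

ΔP ≈ 806 kPa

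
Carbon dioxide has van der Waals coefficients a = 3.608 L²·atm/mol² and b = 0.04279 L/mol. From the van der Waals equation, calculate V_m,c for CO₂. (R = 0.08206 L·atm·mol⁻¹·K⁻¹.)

For a van der Waals gas, V_m,c = 3b.
V_m,c = 3×0.04279 = 0.1284 L/mol

V_m,c ≈ 0.1284 L/mol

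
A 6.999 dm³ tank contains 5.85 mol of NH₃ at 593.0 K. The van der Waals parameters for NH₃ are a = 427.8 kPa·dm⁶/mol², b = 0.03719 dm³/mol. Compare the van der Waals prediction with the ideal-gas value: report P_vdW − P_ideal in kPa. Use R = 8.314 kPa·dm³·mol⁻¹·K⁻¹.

Ideal: P_ideal = nRT/V = (5.85)(8.314)(593.0)/6.999 = 4120.83 kPa
vdW: P = nRT/(V − nb) − a n²/V² = 28841.7/6.78144 − 14640.4/48.9860 = 4253.03 − 298.869 = 3954.16 kPa
ΔP = 3954.16 − 4120.83 = -166.7 kPa

ΔP ≈ -166.7 kPa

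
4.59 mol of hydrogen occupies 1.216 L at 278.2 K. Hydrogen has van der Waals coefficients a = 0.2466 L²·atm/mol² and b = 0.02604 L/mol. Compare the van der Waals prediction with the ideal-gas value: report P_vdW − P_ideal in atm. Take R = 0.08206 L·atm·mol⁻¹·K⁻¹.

ΔP ≈ 5.880 atm

Ideal: P_ideal = nRT/V = (4.59)(0.08206)(278.2)/1.216 = 86.1723 atm
vdW: P = nRT/(V − nb) − a n²/V² = 104.786/1.09648 − 5.19539/1.47866 = 95.5658 − 3.51358 = 92.0522 atm
ΔP = 92.0522 − 86.1723 = 5.880 atm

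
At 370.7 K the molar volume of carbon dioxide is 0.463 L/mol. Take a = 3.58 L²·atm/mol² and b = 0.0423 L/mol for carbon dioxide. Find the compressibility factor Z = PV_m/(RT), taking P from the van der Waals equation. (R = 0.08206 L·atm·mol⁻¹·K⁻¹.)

Z ≈ 0.8464

P = RT/(V_m − b) − a/V_m² = (0.08206)(370.7)/(0.463 − 0.0423) − 3.58/(0.463)²
  = 30.420/0.42070 − 16.700 = 72.308 − 16.700 = 55.608 atm
Z = PV_m/(RT) = (55.608)(0.463)/((0.08206)(370.7)) = 25.747/30.420 = 0.8464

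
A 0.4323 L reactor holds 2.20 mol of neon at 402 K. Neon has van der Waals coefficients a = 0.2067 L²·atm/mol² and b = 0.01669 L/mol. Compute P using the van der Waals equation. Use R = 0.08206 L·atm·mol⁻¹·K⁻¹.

P = nRT/(V − nb) − a n²/V²
nRT/(V − nb) = (2.20)(0.08206)(402)/(0.4323 − 2.20×0.01669) = 72.574/0.39558 = 183.46 atm
a n²/V² = (0.2067)(2.20)²/(0.4323)² = 5.3532 atm
P = 183.46 − 5.3532 = 178.1 atm

P ≈ 178.1 atm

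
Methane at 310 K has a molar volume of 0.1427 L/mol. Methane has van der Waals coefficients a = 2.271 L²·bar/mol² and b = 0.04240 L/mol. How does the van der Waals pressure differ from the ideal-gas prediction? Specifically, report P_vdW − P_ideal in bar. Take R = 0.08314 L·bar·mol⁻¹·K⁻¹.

ΔP ≈ -35.17 bar

Ideal: P_ideal = RT/V_m = (0.08314)(310)/0.1427 = 180.612 bar
vdW: P = RT/(V_m − b) − a/V_m² = 25.7734/0.100300 − 2.271/0.0203633 = 256.963 − 111.524 = 145.439 bar
ΔP = 145.439 − 180.612 = -35.17 bar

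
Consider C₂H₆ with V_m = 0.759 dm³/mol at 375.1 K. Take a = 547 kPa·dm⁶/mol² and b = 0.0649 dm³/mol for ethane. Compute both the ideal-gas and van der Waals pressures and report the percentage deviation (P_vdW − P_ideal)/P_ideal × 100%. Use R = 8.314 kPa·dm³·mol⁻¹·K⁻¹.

-13.76 %

Ideal: P_ideal = RT/V_m = (8.314)(375.1)/0.759 = 4108.80 kPa
vdW: P = RT/(V_m − b) − a/V_m² = 3118.58/0.694100 − 547/0.576081 = 4492.98 − 949.519 = 3543.46 kPa
% deviation = (3543.46 − 4108.80)/4108.80 × 100% = -13.76%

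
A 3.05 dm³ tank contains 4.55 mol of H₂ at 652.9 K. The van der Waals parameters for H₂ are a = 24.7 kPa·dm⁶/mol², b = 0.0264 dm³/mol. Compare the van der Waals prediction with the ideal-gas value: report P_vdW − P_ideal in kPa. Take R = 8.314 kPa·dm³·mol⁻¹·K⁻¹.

Ideal: P_ideal = nRT/V = (4.55)(8.314)(652.9)/3.05 = 8097.82 kPa
vdW: P = nRT/(V − nb) − a n²/V² = 24698.4/2.92988 − 511.352/9.30250 = 8429.83 − 54.9693 = 8374.86 kPa
ΔP = 8374.86 − 8097.82 = 277.0 kPa

ΔP ≈ 277.0 kPa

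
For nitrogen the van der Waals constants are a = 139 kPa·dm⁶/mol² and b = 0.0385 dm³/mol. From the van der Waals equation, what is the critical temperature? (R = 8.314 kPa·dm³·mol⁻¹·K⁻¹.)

For a van der Waals gas, T_c = 8a/(27Rb).
T_c = 8×139/(27×8.314×0.0385) = 1112.0/8.6424 = 128.7 K

T_c ≈ 128.7 K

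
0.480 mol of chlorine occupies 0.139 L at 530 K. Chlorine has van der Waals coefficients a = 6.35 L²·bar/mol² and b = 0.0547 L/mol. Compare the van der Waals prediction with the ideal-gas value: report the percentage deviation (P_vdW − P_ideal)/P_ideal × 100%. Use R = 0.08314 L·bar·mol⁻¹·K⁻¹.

-26.48 %

Ideal: P_ideal = nRT/V = (0.480)(0.08314)(530)/0.139 = 152.164 bar
vdW: P = nRT/(V − nb) − a n²/V² = 21.1508/0.112744 − 1.46304/0.0193210 = 187.600 − 75.7228 = 111.877 bar
% deviation = (111.877 − 152.164)/152.164 × 100% = -26.48%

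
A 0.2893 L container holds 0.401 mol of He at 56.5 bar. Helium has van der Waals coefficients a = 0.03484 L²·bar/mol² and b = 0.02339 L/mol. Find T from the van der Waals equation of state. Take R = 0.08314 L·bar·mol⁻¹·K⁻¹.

T = (P + a n²/V²)(V − nb)/(nR)
P + a n²/V² = 56.5 + (0.03484)(0.401)²/(0.2893)² = 56.567 bar
V − nb = 0.2893 − (0.401)(0.02339) = 0.27992 L
T = (56.567)(0.27992)/((0.401)(0.08314)) = 474.9 K

T ≈ 474.9 K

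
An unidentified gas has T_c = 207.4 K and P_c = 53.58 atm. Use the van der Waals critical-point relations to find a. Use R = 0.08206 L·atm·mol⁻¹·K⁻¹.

From T_c = 8a/(27Rb) and P_c = a/(27b²): a = 27 R² T_c²/(64 P_c).
a = 27×(0.08206)²×(207.4)²/(64×53.58) = 7820.7/3429.1 = 2.281 L²·atm/mol²

a ≈ 2.281 L²·atm/mol²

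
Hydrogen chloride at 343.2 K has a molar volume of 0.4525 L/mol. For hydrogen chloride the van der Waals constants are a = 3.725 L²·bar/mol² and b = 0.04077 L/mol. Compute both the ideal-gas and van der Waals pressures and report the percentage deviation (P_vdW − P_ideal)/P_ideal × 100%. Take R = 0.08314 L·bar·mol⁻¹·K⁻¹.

Ideal: P_ideal = RT/V_m = (0.08314)(343.2)/0.4525 = 63.0578 bar
vdW: P = RT/(V_m − b) − a/V_m² = 28.5336/0.411730 − 3.725/0.204756 = 69.3017 − 18.1924 = 51.1093 bar
% deviation = (51.1093 − 63.0578)/63.0578 × 100% = -18.95%

-18.95 %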